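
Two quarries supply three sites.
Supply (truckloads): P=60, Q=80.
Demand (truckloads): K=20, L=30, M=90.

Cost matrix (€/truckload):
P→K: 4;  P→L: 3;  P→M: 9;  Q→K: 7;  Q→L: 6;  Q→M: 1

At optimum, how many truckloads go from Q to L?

Optimal shipments:
  P to K: 20 truckloads
  P to L: 30 truckloads
  P to M: 10 truckloads
  Q to M: 80 truckloads
Total cost = €340.
The route Q→L is not used.

0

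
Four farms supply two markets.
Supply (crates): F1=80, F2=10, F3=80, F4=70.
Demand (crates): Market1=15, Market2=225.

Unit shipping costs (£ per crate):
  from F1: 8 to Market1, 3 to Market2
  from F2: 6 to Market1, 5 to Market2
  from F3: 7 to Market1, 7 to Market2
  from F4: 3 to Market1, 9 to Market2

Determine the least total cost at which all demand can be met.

1390

A cheapest plan:
  F1–Market2: 80 crates
  F2–Market2: 10 crates
  F3–Market2: 80 crates
  F4–Market1: 15 crates
  F4–Market2: 55 crates
Total cost = £1390.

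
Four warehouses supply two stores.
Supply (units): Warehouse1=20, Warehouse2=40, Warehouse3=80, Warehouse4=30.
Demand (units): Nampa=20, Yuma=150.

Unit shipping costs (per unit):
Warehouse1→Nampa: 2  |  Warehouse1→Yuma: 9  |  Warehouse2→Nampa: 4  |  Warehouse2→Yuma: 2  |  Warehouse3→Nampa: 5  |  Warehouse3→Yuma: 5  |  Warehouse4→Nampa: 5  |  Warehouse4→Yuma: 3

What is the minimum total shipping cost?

610

One minimum-cost allocation:
  Warehouse1–Nampa: 20 × 2 = 40
  Warehouse2–Yuma: 40 × 2 = 80
  Warehouse3–Yuma: 80 × 5 = 400
  Warehouse4–Yuma: 30 × 3 = 90
Total = 40 + 80 + 400 + 90 = 610.
(Supply check: Warehouse1 ships 20; Warehouse2 ships 40; Warehouse3 ships 80; Warehouse4 ships 30.)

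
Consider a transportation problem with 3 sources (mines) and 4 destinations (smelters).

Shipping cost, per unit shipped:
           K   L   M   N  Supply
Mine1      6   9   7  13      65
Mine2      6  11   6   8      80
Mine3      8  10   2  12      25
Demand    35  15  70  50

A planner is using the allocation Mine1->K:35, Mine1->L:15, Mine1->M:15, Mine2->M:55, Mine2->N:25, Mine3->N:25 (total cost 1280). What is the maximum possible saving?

200

Current plan cost = 35·6 + 15·9 + 15·7 + 55·6 + 25·8 + 25·12 = 1280.
Optimal plan:
  Mine1→K: 35 tons
  Mine1→L: 15 tons
  Mine1→M: 15 tons
  Mine2→M: 30 tons
  Mine2→N: 50 tons
  Mine3→M: 25 tons
Optimal cost = 1080.
Saving = 1280 − 1080 = 200.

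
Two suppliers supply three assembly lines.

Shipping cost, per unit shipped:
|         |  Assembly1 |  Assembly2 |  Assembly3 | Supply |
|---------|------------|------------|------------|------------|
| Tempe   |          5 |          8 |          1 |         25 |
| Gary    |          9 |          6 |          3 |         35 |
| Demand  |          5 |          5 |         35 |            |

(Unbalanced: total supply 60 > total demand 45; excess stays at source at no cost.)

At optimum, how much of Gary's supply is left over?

15

Minimum-cost shipments:
  Tempe–Assembly1: 5 × 5 = 25
  Tempe–Assembly3: 20 × 1 = 20
  Gary–Assembly2: 5 × 6 = 30
  Gary–Assembly3: 15 × 3 = 45
Total cost = 120.
Gary ships 20 of its 35, leaving 15.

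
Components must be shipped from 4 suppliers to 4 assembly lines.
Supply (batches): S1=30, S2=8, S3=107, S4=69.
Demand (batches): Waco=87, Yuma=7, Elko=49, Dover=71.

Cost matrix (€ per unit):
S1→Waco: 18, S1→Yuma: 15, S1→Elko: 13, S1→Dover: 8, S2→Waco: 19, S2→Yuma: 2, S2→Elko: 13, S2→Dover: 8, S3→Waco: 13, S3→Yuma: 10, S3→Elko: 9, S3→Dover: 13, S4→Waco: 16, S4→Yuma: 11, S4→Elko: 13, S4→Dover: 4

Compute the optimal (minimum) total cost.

1994

One minimum-cost allocation:
  S1→Elko: 29 batches
  S1→Dover: 1 batches
  S2→Yuma: 7 batches
  S2→Dover: 1 batches
  S3→Waco: 87 batches
  S3→Elko: 20 batches
  S4→Dover: 69 batches
Total cost = €1994.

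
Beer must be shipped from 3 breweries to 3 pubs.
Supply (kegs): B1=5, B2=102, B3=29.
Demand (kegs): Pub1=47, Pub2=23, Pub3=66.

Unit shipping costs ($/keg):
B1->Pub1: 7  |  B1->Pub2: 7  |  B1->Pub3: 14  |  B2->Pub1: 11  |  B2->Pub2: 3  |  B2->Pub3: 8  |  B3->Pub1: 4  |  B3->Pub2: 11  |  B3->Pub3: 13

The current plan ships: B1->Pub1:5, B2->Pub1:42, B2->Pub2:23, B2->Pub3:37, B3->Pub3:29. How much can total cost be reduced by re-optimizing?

Current plan cost = 5·7 + 42·11 + 23·3 + 37·8 + 29·13 = $1239.
Optimal plan:
  B1 to Pub1: 5 kegs
  B2 to Pub1: 13 kegs
  B2 to Pub2: 23 kegs
  B2 to Pub3: 66 kegs
  B3 to Pub1: 29 kegs
Optimal cost = $891.
Saving = 1239 − 891 = $348.

348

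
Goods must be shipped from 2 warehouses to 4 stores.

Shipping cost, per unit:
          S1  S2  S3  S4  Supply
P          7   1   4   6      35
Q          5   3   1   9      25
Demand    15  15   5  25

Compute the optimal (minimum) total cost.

Optimal allocation:
  P->S2: 10 units
  P->S4: 25 units
  Q->S1: 15 units
  Q->S2: 5 units
  Q->S3: 5 units
Total cost = 255.

255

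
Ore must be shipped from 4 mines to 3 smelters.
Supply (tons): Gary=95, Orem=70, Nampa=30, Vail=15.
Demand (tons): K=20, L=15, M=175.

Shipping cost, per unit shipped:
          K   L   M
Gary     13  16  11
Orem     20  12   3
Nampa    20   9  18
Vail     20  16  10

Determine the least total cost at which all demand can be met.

Optimal allocation:
  Gary–K: 5 × 13 = 65
  Gary–M: 90 × 11 = 990
  Orem–M: 70 × 3 = 210
  Nampa–K: 15 × 20 = 300
  Nampa–L: 15 × 9 = 135
  Vail–M: 15 × 10 = 150
Total = 65 + 990 + 210 + 300 + 135 + 150 = 1850.
(Supply check: Gary ships 95; Orem ships 70; Nampa ships 30; Vail ships 15.)

1850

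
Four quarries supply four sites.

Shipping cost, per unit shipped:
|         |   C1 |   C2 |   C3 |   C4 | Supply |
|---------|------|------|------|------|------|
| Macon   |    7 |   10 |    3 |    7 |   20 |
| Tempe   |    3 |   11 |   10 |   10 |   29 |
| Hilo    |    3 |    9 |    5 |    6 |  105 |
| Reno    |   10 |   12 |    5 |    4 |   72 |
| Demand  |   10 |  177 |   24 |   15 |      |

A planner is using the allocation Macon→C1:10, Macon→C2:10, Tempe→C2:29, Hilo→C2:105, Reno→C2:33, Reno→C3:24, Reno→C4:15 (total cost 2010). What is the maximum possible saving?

50

Current plan cost = 10·7 + 10·10 + 29·11 + 105·9 + 33·12 + 24·5 + 15·4 = 2010.
Optimal plan:
  Macon→C2: 20 × 10 = 200
  Tempe→C1: 10 × 3 = 30
  Tempe→C2: 19 × 11 = 209
  Hilo→C2: 105 × 9 = 945
  Reno→C2: 33 × 12 = 396
  Reno→C3: 24 × 5 = 120
  Reno→C4: 15 × 4 = 60
Optimal cost = 1960.
Saving = 2010 − 1960 = 50.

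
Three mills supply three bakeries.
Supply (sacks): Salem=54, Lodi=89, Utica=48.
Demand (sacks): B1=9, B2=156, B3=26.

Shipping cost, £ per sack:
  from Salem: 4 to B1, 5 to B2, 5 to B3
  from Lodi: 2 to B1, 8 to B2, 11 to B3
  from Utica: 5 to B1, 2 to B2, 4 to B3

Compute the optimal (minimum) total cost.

A cheapest plan:
  Salem–B2: 28 sacks
  Salem–B3: 26 sacks
  Lodi–B1: 9 sacks
  Lodi–B2: 80 sacks
  Utica–B2: 48 sacks
Total cost = £1024.

1024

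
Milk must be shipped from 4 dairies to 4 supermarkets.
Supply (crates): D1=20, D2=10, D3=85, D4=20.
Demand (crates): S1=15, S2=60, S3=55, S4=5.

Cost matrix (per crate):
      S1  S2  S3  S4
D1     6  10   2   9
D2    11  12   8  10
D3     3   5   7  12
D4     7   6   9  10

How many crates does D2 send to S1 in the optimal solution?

0

Solving gives:
  D1 to S3: 20 crates
  D2 to S3: 5 crates
  D2 to S4: 5 crates
  D3 to S1: 15 crates
  D3 to S2: 40 crates
  D3 to S3: 30 crates
  D4 to S2: 20 crates
Total cost = 705.
The route D2→S1 is not used.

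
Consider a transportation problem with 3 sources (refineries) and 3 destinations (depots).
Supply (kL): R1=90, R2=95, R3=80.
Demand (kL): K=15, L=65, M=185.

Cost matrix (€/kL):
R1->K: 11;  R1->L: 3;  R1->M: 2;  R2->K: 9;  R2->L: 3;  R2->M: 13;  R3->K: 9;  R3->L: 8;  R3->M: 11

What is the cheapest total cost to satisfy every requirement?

An optimal shipping plan:
  R1→M: 90 kL
  R2→K: 15 kL
  R2→L: 65 kL
  R2→M: 15 kL
  R3→M: 80 kL
Total cost = €1585.

1585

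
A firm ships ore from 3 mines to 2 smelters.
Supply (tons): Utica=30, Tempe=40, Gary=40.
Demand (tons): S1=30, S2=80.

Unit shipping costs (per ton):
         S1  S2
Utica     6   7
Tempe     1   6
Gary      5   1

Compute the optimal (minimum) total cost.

Optimal allocation:
  Utica→S2: 30 × 7 = 210
  Tempe→S1: 30 × 1 = 30
  Tempe→S2: 10 × 6 = 60
  Gary→S2: 40 × 1 = 40
Total = 210 + 30 + 60 + 40 = 340.
(Supply check: Utica ships 30; Tempe ships 40; Gary ships 40.)

340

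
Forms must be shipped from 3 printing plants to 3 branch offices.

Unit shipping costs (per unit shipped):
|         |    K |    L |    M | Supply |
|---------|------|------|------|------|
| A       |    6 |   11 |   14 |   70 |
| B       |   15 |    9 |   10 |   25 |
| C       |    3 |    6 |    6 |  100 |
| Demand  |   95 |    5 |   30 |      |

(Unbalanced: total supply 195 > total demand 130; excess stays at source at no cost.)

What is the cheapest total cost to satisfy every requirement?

Optimal allocation:
  A→K: 25 × 6 = 150
  B→L: 5 × 9 = 45
  C→K: 70 × 3 = 210
  C→M: 30 × 6 = 180
Total = 150 + 45 + 210 + 180 = 585.

585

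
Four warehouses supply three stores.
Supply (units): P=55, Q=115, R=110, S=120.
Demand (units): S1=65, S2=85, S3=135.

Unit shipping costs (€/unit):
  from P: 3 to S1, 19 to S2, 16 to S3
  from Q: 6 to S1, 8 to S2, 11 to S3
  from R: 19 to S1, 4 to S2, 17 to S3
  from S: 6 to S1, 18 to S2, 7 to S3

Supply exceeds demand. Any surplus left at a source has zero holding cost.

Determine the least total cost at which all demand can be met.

Optimal allocation:
  P to S1: 55 × €3 = €165
  Q to S1: 10 × €6 = €60
  Q to S3: 15 × €11 = €165
  R to S2: 85 × €4 = €340
  S to S3: 120 × €7 = €840
Total = 165 + 60 + 165 + 340 + 840 = €1570.

1570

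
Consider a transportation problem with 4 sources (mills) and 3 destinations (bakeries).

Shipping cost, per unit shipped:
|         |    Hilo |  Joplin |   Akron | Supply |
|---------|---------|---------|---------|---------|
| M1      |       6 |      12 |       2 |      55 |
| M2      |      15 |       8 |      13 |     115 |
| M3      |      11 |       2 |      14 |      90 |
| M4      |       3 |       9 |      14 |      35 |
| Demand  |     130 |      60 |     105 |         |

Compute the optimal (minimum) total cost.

2290

A cheapest plan:
  M1 to Akron: 55 sacks
  M2 to Hilo: 65 sacks
  M2 to Akron: 50 sacks
  M3 to Hilo: 30 sacks
  M3 to Joplin: 60 sacks
  M4 to Hilo: 35 sacks
Total cost = 2290.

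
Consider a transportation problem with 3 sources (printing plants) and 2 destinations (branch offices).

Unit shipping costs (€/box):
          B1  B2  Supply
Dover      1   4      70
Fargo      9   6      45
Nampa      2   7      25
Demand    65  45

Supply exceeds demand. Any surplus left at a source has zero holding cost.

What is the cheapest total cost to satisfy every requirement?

An optimal shipping plan:
  Dover->B1: 40 × €1 = €40
  Dover->B2: 30 × €4 = €120
  Fargo->B2: 15 × €6 = €90
  Nampa->B1: 25 × €2 = €50
Total = 40 + 120 + 90 + 50 = €300.
(Supply check: Dover ships 70; Fargo ships 15; Nampa ships 25.)

300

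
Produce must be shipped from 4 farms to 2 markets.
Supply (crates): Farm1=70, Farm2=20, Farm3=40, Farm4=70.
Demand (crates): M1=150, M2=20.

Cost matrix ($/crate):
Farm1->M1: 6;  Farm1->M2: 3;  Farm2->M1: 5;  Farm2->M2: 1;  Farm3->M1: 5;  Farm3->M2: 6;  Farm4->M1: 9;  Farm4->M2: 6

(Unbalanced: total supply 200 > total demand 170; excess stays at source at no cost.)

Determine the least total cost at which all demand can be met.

A cheapest plan:
  Farm1–M1: 70 crates
  Farm2–M2: 20 crates
  Farm3–M1: 40 crates
  Farm4–M1: 40 crates
Total cost = $1000.

1000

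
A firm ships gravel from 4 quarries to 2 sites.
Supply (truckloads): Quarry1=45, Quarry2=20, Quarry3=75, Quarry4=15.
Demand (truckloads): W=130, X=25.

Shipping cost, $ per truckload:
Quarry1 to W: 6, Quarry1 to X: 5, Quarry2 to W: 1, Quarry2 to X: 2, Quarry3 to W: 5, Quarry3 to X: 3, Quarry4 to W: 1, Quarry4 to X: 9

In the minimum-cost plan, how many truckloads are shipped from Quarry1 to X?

The minimum-cost plan:
  Quarry1→W: 45 × $6 = $270
  Quarry2→W: 20 × $1 = $20
  Quarry3→W: 50 × $5 = $250
  Quarry3→X: 25 × $3 = $75
  Quarry4→W: 15 × $1 = $15
Total cost = $630.
The route Quarry1→X is not used.

0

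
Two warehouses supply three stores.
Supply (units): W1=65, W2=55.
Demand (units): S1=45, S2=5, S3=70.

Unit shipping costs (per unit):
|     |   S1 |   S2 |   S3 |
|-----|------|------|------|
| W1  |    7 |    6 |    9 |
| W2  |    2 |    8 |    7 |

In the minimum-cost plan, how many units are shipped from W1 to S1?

Optimal shipments:
  W1 to S2: 5 units
  W1 to S3: 60 units
  W2 to S1: 45 units
  W2 to S3: 10 units
Total cost = 730.
The route W1→S1 is not used.

0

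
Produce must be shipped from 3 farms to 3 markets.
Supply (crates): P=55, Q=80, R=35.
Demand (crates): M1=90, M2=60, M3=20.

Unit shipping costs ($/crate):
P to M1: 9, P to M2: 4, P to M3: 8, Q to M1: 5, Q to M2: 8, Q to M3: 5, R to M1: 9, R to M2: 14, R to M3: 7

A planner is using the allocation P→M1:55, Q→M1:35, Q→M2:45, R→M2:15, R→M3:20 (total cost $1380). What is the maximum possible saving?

470

Current plan cost = 55·9 + 35·5 + 45·8 + 15·14 + 20·7 = $1380.
Optimal plan:
  P to M2: 55 × $4 = $220
  Q to M1: 75 × $5 = $375
  Q to M2: 5 × $8 = $40
  R to M1: 15 × $9 = $135
  R to M3: 20 × $7 = $140
Optimal cost = $910.
Saving = 1380 − 910 = $470.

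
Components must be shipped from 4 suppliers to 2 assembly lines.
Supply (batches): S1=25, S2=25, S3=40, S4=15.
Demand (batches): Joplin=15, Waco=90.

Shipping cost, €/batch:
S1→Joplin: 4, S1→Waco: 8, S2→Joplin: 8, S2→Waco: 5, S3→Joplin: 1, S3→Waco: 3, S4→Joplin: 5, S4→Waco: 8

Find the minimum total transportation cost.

A cheapest plan:
  S1 to Joplin: 15 × €4 = €60
  S1 to Waco: 10 × €8 = €80
  S2 to Waco: 25 × €5 = €125
  S3 to Waco: 40 × €3 = €120
  S4 to Waco: 15 × €8 = €120
Total = 60 + 80 + 125 + 120 + 120 = €505.
(Supply check: S1 ships 25; S2 ships 25; S3 ships 40; S4 ships 15.)

505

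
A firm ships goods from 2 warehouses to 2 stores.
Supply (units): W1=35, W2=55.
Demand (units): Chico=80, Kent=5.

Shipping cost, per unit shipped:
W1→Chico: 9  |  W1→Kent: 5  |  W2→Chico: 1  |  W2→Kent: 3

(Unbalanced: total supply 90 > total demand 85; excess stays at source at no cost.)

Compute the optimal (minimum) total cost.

305

An optimal shipping plan:
  W1→Chico: 25 units
  W1→Kent: 5 units
  W2→Chico: 55 units
Total cost = 305.
(Supply check: W1 ships 30; W2 ships 55.)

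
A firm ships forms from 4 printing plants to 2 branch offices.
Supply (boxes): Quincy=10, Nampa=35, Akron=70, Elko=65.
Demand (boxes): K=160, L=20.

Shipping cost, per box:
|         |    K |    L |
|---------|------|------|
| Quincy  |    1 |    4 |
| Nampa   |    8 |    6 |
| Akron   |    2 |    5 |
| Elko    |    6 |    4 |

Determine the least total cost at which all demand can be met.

Optimal allocation:
  Quincy–K: 10 × 1 = 10
  Nampa–K: 35 × 8 = 280
  Akron–K: 70 × 2 = 140
  Elko–K: 45 × 6 = 270
  Elko–L: 20 × 4 = 80
Total = 10 + 280 + 140 + 270 + 80 = 780.

780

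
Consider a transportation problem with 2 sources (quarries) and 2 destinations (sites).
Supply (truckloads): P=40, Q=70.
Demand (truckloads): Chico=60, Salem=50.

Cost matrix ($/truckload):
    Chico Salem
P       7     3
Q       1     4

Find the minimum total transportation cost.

220

An optimal shipping plan:
  P→Salem: 40 × $3 = $120
  Q→Chico: 60 × $1 = $60
  Q→Salem: 10 × $4 = $40
Total = 120 + 60 + 40 = $220.
(Supply check: P ships 40; Q ships 70.)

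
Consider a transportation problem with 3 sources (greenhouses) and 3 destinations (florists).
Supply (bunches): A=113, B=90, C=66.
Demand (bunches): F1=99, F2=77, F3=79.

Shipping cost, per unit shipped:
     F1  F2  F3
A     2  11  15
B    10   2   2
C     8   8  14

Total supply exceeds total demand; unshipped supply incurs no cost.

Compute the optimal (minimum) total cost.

A cheapest plan:
  A to F1: 99 × 2 = 198
  B to F2: 11 × 2 = 22
  B to F3: 79 × 2 = 158
  C to F2: 66 × 8 = 528
Total = 198 + 22 + 158 + 528 = 906.
(Supply check: A ships 99; B ships 90; C ships 66.)

906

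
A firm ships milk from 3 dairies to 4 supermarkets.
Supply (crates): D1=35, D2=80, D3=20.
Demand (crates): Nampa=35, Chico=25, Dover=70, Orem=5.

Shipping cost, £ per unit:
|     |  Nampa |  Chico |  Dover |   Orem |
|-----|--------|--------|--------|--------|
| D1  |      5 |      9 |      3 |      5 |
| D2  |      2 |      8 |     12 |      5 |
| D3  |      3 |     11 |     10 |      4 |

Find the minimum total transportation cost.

780

A cheapest plan:
  D1–Dover: 35 × £3 = £105
  D2–Nampa: 35 × £2 = £70
  D2–Chico: 25 × £8 = £200
  D2–Dover: 15 × £12 = £180
  D2–Orem: 5 × £5 = £25
  D3–Dover: 20 × £10 = £200
Total = 105 + 70 + 200 + 180 + 25 + 200 = £780.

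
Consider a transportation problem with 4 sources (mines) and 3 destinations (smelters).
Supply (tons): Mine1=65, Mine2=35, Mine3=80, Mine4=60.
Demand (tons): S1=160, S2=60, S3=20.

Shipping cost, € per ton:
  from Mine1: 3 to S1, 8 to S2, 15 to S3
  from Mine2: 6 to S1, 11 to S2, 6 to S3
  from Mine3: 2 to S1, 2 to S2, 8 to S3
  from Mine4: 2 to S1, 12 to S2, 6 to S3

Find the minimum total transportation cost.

685

One minimum-cost allocation:
  Mine1→S1: 65 × €3 = €195
  Mine2→S1: 15 × €6 = €90
  Mine2→S3: 20 × €6 = €120
  Mine3→S1: 20 × €2 = €40
  Mine3→S2: 60 × €2 = €120
  Mine4→S1: 60 × €2 = €120
Total = 195 + 90 + 120 + 40 + 120 + 120 = €685.
(Supply check: Mine1 ships 65; Mine2 ships 35; Mine3 ships 80; Mine4 ships 60.)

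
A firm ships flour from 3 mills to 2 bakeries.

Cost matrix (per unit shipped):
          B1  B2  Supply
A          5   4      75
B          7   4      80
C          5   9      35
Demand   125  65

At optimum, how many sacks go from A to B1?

Optimal shipments:
  A to B1: 75 sacks
  B to B1: 15 sacks
  B to B2: 65 sacks
  C to B1: 35 sacks
Total cost = 915.
So A→B1 carries 75 sacks.

75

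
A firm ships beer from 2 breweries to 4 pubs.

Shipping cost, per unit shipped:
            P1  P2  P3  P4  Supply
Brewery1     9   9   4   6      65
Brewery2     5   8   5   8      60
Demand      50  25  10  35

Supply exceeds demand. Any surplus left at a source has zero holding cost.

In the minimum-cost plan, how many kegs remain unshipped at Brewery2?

An optimal plan:
  Brewery1 to P2: 15 kegs
  Brewery1 to P3: 10 kegs
  Brewery1 to P4: 35 kegs
  Brewery2 to P1: 50 kegs
  Brewery2 to P2: 10 kegs
Total cost = 715.
Brewery2 ships 60 of its 60, leaving 0.

0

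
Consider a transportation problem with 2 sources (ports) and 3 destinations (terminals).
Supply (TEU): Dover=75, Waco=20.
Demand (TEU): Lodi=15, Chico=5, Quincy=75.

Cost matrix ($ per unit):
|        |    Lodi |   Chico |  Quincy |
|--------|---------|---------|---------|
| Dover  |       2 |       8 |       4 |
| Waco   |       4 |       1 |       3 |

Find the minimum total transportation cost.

320

Optimal allocation:
  Dover to Lodi: 15 × $2 = $30
  Dover to Quincy: 60 × $4 = $240
  Waco to Chico: 5 × $1 = $5
  Waco to Quincy: 15 × $3 = $45
Total = 30 + 240 + 5 + 45 = $320.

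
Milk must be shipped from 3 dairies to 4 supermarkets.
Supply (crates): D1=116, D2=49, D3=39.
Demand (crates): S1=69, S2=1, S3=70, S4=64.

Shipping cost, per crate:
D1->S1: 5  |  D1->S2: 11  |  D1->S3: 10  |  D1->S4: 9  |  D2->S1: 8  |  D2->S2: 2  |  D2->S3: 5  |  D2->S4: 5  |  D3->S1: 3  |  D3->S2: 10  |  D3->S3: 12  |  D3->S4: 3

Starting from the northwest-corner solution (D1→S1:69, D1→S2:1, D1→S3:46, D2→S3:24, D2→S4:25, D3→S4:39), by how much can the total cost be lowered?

Current plan cost = 69·5 + 1·11 + 46·10 + 24·5 + 25·5 + 39·3 = 1178.
Optimal plan:
  D1->S1: 69 × 5 = 345
  D1->S3: 22 × 10 = 220
  D1->S4: 25 × 9 = 225
  D2->S2: 1 × 2 = 2
  D2->S3: 48 × 5 = 240
  D3->S4: 39 × 3 = 117
Optimal cost = 1149.
Saving = 1178 − 1149 = 29.

29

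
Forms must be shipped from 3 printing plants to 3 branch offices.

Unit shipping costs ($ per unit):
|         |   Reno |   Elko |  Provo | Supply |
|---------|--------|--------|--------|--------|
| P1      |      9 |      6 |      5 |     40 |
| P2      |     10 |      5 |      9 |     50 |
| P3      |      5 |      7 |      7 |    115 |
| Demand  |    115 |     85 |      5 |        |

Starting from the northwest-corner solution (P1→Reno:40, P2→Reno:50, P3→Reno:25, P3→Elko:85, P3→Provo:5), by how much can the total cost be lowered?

Current plan cost = 40·9 + 50·10 + 25·5 + 85·7 + 5·7 = $1615.
Optimal plan:
  P1 to Elko: 35 × $6 = $210
  P1 to Provo: 5 × $5 = $25
  P2 to Elko: 50 × $5 = $250
  P3 to Reno: 115 × $5 = $575
Optimal cost = $1060.
Saving = 1615 − 1060 = $555.

555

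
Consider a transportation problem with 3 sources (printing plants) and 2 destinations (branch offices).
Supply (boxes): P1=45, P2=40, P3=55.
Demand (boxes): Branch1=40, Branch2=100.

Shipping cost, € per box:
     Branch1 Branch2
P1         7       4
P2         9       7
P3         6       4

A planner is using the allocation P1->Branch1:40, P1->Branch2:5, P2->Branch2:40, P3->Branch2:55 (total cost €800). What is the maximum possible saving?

40

Current plan cost = 40·7 + 5·4 + 40·7 + 55·4 = €800.
Optimal plan:
  P1 to Branch2: 45 boxes
  P2 to Branch1: 40 boxes
  P3 to Branch2: 55 boxes
Optimal cost = €760.
Saving = 800 − 760 = €40.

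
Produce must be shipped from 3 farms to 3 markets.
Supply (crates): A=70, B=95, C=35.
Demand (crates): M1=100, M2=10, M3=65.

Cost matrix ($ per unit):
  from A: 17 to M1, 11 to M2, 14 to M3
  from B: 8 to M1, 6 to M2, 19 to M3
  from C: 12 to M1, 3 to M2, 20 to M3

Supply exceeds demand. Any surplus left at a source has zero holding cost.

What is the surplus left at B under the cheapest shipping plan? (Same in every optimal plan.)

0

An optimal plan:
  A→M3: 65 crates
  B→M1: 95 crates
  C→M1: 5 crates
  C→M2: 10 crates
Total cost = $1760.
B ships 95 of its 95, leaving 0.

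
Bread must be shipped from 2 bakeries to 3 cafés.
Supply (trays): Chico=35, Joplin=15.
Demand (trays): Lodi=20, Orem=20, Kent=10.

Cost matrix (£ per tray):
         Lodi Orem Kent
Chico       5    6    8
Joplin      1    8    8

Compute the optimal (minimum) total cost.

Optimal allocation:
  Chico to Lodi: 5 trays
  Chico to Orem: 20 trays
  Chico to Kent: 10 trays
  Joplin to Lodi: 15 trays
Total cost = £240.

240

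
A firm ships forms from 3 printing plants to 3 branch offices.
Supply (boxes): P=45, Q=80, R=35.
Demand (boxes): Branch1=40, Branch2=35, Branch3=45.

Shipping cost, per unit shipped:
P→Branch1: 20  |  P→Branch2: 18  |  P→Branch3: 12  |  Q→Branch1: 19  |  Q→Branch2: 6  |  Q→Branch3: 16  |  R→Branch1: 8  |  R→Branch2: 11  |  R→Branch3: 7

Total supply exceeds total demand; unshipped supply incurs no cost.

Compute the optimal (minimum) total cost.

1125

An optimal shipping plan:
  P–Branch3: 45 × 12 = 540
  Q–Branch1: 5 × 19 = 95
  Q–Branch2: 35 × 6 = 210
  R–Branch1: 35 × 8 = 280
Total = 540 + 95 + 210 + 280 = 1125.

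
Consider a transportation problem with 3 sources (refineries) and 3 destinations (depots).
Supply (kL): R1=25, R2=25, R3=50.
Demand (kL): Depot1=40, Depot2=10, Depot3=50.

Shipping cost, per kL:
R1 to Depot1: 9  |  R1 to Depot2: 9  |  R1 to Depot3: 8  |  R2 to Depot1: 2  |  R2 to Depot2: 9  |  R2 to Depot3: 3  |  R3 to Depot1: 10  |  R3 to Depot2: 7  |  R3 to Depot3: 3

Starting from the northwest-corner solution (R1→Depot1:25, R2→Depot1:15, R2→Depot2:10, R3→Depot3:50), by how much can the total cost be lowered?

70

Current plan cost = 25·9 + 15·2 + 10·9 + 50·3 = 495.
Optimal plan:
  R1–Depot1: 15 × 9 = 135
  R1–Depot2: 10 × 9 = 90
  R2–Depot1: 25 × 2 = 50
  R3–Depot3: 50 × 3 = 150
Optimal cost = 425.
Saving = 495 − 425 = 70.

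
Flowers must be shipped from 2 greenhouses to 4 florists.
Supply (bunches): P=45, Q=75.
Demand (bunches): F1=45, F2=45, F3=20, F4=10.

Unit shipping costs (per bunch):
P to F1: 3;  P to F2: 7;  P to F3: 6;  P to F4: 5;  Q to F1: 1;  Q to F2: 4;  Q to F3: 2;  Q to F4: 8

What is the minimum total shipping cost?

385

An optimal shipping plan:
  P->F1: 35 × 3 = 105
  P->F4: 10 × 5 = 50
  Q->F1: 10 × 1 = 10
  Q->F2: 45 × 4 = 180
  Q->F3: 20 × 2 = 40
Total = 105 + 50 + 10 + 180 + 40 = 385.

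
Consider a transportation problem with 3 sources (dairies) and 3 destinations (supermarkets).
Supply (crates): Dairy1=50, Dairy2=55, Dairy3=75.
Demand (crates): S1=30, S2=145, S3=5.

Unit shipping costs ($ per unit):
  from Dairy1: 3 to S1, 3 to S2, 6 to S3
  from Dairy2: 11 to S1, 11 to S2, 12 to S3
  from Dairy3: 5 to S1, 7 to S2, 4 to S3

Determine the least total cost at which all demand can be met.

1205

A cheapest plan:
  Dairy1→S2: 50 crates
  Dairy2→S2: 55 crates
  Dairy3→S1: 30 crates
  Dairy3→S2: 40 crates
  Dairy3→S3: 5 crates
Total cost = $1205.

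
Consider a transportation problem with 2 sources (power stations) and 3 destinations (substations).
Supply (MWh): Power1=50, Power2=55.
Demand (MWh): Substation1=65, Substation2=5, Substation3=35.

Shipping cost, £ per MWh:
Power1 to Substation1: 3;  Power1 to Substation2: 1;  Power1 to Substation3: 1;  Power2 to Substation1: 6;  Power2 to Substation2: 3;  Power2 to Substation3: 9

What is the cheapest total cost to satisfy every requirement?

One minimum-cost allocation:
  Power1→Substation1: 15 × £3 = £45
  Power1→Substation3: 35 × £1 = £35
  Power2→Substation1: 50 × £6 = £300
  Power2→Substation2: 5 × £3 = £15
Total = 45 + 35 + 300 + 15 = £395.

395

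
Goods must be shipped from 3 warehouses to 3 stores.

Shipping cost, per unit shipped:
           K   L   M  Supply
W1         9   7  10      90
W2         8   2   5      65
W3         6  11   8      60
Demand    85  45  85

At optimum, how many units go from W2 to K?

0

Optimal shipments:
  W1→K: 25 × 9 = 225
  W1→M: 65 × 10 = 650
  W2→L: 45 × 2 = 90
  W2→M: 20 × 5 = 100
  W3→K: 60 × 6 = 360
Total cost = 1425.
The route W2→K is not used.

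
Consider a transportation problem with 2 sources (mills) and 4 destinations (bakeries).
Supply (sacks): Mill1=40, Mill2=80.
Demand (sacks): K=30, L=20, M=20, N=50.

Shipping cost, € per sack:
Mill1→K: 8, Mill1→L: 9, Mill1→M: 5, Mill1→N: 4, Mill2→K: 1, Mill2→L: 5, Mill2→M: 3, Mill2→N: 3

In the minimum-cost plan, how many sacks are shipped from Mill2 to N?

The minimum-cost plan:
  Mill1 to N: 40 × €4 = €160
  Mill2 to K: 30 × €1 = €30
  Mill2 to L: 20 × €5 = €100
  Mill2 to M: 20 × €3 = €60
  Mill2 to N: 10 × €3 = €30
Total cost = €380.
So Mill2→N carries 10 sacks.

10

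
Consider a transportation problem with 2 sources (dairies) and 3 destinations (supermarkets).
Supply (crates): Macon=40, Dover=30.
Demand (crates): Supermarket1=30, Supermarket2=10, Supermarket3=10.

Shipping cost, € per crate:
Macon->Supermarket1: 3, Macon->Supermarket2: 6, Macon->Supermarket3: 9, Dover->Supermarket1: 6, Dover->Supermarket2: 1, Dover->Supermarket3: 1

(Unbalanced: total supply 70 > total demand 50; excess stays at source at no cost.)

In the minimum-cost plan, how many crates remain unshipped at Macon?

Minimum-cost shipments:
  Macon–Supermarket1: 30 × €3 = €90
  Dover–Supermarket2: 10 × €1 = €10
  Dover–Supermarket3: 10 × €1 = €10
Total cost = €110.
Macon ships 30 of its 40, leaving 10.

10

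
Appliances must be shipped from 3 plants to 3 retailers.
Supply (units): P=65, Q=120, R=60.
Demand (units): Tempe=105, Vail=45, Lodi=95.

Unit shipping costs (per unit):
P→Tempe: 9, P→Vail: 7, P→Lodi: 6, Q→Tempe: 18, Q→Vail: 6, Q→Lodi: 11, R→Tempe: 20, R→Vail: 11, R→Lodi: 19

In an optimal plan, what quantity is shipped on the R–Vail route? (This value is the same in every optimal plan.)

20

The minimum-cost plan:
  P->Tempe: 65 × 9 = 585
  Q->Vail: 25 × 6 = 150
  Q->Lodi: 95 × 11 = 1045
  R->Tempe: 40 × 20 = 800
  R->Vail: 20 × 11 = 220
Total cost = 2800.
So R→Vail carries 20 units.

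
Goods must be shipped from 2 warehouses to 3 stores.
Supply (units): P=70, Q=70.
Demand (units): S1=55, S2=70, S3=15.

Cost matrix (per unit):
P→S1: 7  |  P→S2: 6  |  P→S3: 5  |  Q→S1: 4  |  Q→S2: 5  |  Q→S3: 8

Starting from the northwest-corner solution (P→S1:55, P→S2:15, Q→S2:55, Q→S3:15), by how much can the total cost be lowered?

170

Current plan cost = 55·7 + 15·6 + 55·5 + 15·8 = 870.
Optimal plan:
  P->S2: 55 × 6 = 330
  P->S3: 15 × 5 = 75
  Q->S1: 55 × 4 = 220
  Q->S2: 15 × 5 = 75
Optimal cost = 700.
Saving = 870 − 700 = 170.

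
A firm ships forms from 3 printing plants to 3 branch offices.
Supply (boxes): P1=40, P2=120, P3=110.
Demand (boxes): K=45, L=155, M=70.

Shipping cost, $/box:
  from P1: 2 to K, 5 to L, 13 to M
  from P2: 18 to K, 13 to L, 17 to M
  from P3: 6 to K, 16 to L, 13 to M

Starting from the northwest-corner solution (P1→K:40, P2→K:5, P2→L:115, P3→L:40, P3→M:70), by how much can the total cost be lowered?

320

Current plan cost = 40·2 + 5·18 + 115·13 + 40·16 + 70·13 = $3215.
Optimal plan:
  P1→L: 40 × $5 = $200
  P2→L: 115 × $13 = $1495
  P2→M: 5 × $17 = $85
  P3→K: 45 × $6 = $270
  P3→M: 65 × $13 = $845
Optimal cost = $2895.
Saving = 3215 − 2895 = $320.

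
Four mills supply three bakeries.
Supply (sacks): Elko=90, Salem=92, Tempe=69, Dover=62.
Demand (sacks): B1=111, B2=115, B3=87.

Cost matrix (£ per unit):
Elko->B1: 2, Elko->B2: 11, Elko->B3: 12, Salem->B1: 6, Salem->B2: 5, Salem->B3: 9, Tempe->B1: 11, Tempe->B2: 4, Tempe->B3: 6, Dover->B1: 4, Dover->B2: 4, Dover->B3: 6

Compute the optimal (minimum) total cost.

A cheapest plan:
  Elko->B1: 90 × £2 = £180
  Salem->B2: 92 × £5 = £460
  Tempe->B2: 23 × £4 = £92
  Tempe->B3: 46 × £6 = £276
  Dover->B1: 21 × £4 = £84
  Dover->B3: 41 × £6 = £246
Total = 180 + 460 + 92 + 276 + 84 + 246 = £1338.

1338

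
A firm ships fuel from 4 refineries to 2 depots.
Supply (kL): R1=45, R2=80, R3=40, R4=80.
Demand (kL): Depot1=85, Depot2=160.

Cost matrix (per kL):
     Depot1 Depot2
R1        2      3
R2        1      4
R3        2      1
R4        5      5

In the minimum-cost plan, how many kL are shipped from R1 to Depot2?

The minimum-cost plan:
  R1–Depot1: 5 × 2 = 10
  R1–Depot2: 40 × 3 = 120
  R2–Depot1: 80 × 1 = 80
  R3–Depot2: 40 × 1 = 40
  R4–Depot2: 80 × 5 = 400
Total cost = 650.
So R1→Depot2 carries 40 kL.

40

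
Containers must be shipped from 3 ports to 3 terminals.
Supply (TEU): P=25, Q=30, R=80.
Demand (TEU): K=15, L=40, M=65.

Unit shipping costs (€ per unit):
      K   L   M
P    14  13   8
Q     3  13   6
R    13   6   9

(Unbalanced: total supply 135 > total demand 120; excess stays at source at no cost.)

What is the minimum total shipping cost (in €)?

800

An optimal shipping plan:
  P to M: 25 × €8 = €200
  Q to K: 15 × €3 = €45
  Q to M: 15 × €6 = €90
  R to L: 40 × €6 = €240
  R to M: 25 × €9 = €225
Total = 200 + 45 + 90 + 240 + 225 = €800.
(Supply check: P ships 25; Q ships 30; R ships 65.)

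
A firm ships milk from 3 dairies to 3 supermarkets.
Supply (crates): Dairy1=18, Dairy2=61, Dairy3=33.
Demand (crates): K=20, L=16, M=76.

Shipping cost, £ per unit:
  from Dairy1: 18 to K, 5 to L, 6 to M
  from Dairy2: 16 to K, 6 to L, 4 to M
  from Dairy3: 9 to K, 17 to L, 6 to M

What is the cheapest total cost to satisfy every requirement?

Optimal allocation:
  Dairy1–L: 16 × £5 = £80
  Dairy1–M: 2 × £6 = £12
  Dairy2–M: 61 × £4 = £244
  Dairy3–K: 20 × £9 = £180
  Dairy3–M: 13 × £6 = £78
Total = 80 + 12 + 244 + 180 + 78 = £594.

594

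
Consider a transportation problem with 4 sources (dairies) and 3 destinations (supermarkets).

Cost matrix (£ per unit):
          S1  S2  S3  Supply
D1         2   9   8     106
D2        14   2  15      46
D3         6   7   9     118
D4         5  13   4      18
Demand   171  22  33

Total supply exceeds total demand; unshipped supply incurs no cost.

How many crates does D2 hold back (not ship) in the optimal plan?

24

Minimum-cost shipments:
  D1->S1: 106 × £2 = £212
  D2->S2: 22 × £2 = £44
  D3->S1: 65 × £6 = £390
  D3->S3: 15 × £9 = £135
  D4->S3: 18 × £4 = £72
Total cost = £853.
D2 ships 22 of its 46, leaving 24.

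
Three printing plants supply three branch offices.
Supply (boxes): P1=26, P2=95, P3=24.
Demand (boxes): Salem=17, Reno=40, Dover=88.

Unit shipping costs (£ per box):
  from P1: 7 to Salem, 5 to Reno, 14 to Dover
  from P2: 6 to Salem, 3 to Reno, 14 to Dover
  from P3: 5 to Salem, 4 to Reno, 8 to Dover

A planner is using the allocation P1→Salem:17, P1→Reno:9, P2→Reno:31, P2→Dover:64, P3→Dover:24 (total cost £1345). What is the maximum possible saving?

Current plan cost = 17·7 + 9·5 + 31·3 + 64·14 + 24·8 = £1345.
Optimal plan:
  P1–Dover: 26 × £14 = £364
  P2–Salem: 17 × £6 = £102
  P2–Reno: 40 × £3 = £120
  P2–Dover: 38 × £14 = £532
  P3–Dover: 24 × £8 = £192
Optimal cost = £1310.
Saving = 1345 − 1310 = £35.

35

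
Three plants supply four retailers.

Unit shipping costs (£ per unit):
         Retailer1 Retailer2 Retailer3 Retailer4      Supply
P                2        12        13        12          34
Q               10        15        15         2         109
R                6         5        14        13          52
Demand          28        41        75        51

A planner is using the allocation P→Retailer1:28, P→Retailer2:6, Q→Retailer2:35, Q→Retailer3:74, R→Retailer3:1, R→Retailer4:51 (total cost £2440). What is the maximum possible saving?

Current plan cost = 28·2 + 6·12 + 35·15 + 74·15 + 1·14 + 51·13 = £2440.
Optimal plan:
  P->Retailer1: 28 × £2 = £56
  P->Retailer3: 6 × £13 = £78
  Q->Retailer3: 58 × £15 = £870
  Q->Retailer4: 51 × £2 = £102
  R->Retailer2: 41 × £5 = £205
  R->Retailer3: 11 × £14 = £154
Optimal cost = £1465.
Saving = 2440 − 1465 = £975.

975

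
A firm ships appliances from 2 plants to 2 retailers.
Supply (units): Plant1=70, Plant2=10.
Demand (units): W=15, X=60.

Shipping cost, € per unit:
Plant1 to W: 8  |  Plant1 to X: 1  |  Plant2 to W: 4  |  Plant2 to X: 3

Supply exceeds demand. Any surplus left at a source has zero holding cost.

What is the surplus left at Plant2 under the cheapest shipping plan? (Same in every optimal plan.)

0

Minimum-cost shipments:
  Plant1–W: 5 × €8 = €40
  Plant1–X: 60 × €1 = €60
  Plant2–W: 10 × €4 = €40
Total cost = €140.
Plant2 ships 10 of its 10, leaving 0.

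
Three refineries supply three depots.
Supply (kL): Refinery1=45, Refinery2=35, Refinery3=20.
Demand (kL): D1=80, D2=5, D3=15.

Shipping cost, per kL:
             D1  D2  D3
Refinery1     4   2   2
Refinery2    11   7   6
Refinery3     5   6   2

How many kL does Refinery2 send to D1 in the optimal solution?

15

Solving gives:
  Refinery1–D1: 45 × 4 = 180
  Refinery2–D1: 15 × 11 = 165
  Refinery2–D2: 5 × 7 = 35
  Refinery2–D3: 15 × 6 = 90
  Refinery3–D1: 20 × 5 = 100
Total cost = 570.
So Refinery2→D1 carries 15 kL.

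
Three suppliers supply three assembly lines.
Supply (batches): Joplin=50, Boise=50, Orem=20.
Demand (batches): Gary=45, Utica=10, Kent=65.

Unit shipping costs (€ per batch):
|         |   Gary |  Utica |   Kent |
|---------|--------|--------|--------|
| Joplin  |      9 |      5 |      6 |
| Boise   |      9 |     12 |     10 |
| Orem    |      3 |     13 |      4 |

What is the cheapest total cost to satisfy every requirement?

825

A cheapest plan:
  Joplin->Utica: 10 × €5 = €50
  Joplin->Kent: 40 × €6 = €240
  Boise->Gary: 45 × €9 = €405
  Boise->Kent: 5 × €10 = €50
  Orem->Kent: 20 × €4 = €80
Total = 50 + 240 + 405 + 50 + 80 = €825.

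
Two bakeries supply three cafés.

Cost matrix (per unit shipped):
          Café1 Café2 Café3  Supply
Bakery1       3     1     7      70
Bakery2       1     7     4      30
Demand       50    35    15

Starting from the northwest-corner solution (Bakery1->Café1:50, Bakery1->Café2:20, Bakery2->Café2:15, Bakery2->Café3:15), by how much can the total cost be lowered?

Current plan cost = 50·3 + 20·1 + 15·7 + 15·4 = 335.
Optimal plan:
  Bakery1 to Café1: 35 × 3 = 105
  Bakery1 to Café2: 35 × 1 = 35
  Bakery2 to Café1: 15 × 1 = 15
  Bakery2 to Café3: 15 × 4 = 60
Optimal cost = 215.
Saving = 335 − 215 = 120.

120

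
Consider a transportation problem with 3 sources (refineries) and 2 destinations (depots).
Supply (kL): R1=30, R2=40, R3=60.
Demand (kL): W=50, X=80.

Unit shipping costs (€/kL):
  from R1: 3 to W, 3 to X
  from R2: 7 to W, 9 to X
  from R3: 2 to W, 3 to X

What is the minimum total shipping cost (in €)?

An optimal shipping plan:
  R1→X: 30 × €3 = €90
  R2→W: 40 × €7 = €280
  R3→W: 10 × €2 = €20
  R3→X: 50 × €3 = €150
Total = 90 + 280 + 20 + 150 = €540.

540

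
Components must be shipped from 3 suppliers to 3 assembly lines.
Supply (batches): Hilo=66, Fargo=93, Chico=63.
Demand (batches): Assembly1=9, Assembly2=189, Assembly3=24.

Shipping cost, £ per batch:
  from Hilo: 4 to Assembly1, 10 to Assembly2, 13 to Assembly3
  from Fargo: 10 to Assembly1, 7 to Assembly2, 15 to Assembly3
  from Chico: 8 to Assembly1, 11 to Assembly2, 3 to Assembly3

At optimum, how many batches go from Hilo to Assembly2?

Optimal shipments:
  Hilo to Assembly1: 9 × £4 = £36
  Hilo to Assembly2: 57 × £10 = £570
  Fargo to Assembly2: 93 × £7 = £651
  Chico to Assembly2: 39 × £11 = £429
  Chico to Assembly3: 24 × £3 = £72
Total cost = £1758.
So Hilo→Assembly2 carries 57 batches.

57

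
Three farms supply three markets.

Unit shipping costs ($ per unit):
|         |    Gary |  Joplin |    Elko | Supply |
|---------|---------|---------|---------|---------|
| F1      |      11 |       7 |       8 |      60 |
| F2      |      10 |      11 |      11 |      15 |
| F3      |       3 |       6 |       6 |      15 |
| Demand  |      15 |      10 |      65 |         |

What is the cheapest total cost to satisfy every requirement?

680

Optimal allocation:
  F1 to Joplin: 10 × $7 = $70
  F1 to Elko: 50 × $8 = $400
  F2 to Elko: 15 × $11 = $165
  F3 to Gary: 15 × $3 = $45
Total = 70 + 400 + 165 + 45 = $680.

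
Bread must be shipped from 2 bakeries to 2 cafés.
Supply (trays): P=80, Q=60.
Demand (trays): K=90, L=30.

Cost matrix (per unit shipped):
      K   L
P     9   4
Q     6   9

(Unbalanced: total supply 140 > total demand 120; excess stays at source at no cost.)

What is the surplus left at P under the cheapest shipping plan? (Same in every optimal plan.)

Minimum-cost shipments:
  P to K: 30 × 9 = 270
  P to L: 30 × 4 = 120
  Q to K: 60 × 6 = 360
Total cost = 750.
P ships 60 of its 80, leaving 20.

20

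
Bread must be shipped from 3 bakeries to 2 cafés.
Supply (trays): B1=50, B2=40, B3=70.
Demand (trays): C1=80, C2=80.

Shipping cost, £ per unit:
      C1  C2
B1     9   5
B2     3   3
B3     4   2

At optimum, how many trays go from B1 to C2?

50

Optimal shipments:
  B1→C2: 50 × £5 = £250
  B2→C1: 40 × £3 = £120
  B3→C1: 40 × £4 = £160
  B3→C2: 30 × £2 = £60
Total cost = £590.
So B1→C2 carries 50 trays.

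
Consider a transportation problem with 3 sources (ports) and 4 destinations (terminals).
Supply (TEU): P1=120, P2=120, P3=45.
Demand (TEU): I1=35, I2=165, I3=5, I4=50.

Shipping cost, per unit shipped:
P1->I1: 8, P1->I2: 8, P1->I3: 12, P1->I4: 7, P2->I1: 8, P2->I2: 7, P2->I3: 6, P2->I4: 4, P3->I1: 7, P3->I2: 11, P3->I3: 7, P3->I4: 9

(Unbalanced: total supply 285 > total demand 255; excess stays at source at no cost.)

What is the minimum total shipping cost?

1730

A cheapest plan:
  P1→I2: 95 × 8 = 760
  P2→I2: 70 × 7 = 490
  P2→I4: 50 × 4 = 200
  P3→I1: 35 × 7 = 245
  P3→I3: 5 × 7 = 35
Total = 760 + 490 + 200 + 245 + 35 = 1730.
(Supply check: P1 ships 95; P2 ships 120; P3 ships 40.)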